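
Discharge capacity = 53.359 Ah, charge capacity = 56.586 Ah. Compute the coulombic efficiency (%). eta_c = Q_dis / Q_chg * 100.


eta_c = Q_dis / Q_chg * 100 = 53.359 / 56.586 * 100 = 94.30%

94.30%


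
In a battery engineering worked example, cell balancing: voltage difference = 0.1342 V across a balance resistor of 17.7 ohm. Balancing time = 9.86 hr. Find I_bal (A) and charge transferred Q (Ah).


First, Ohm's law: I_bal = 0.1342 V / 17.7 ohm = 0.0075819 A
Then Q = I * t = 0.0075819 A * 9.86 hr = 0.07476 Ah

I=0.0075819 A, Q=0.07476 Ah


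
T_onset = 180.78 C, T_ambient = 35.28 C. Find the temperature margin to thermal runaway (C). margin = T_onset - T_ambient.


margin = T_onset - T_ambient = 180.78 - 35.28 = 145.5 C

145.5 C


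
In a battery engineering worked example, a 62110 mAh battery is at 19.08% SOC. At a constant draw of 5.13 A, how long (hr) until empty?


Convert: C_total = 62110 mAh = 62.11 Ah
Step 1: remaining = SOC/100 * C_total = 19.08/100 * 62.11 = 11.851 Ah
Step 2: t = remaining / I = 11.851 / 5.13 = 2.310 hr

2.310 hr


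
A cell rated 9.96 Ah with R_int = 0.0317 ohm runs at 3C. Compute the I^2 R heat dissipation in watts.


Step 1: I = C_rate * capacity = 3 * 9.96 = 29.88 A
Step 2: Q = I^2 * R = 29.88^2 * 0.0317 = 892.81 * 0.0317 = 28.30 W

28.30 W


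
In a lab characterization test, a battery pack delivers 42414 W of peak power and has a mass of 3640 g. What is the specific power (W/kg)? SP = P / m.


Convert: m = 3640 g = 3.64 kg
Specific power = 42414 W / 3.64 kg = 11650 W/kg

11650 W/kg


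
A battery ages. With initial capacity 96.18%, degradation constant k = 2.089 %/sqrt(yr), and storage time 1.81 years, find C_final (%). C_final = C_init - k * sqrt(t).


sqrt(t) = sqrt(1.81) = 1.3454
C_final = 96.18 - 2.089 * 1.3454 = 93.37%

93.37%


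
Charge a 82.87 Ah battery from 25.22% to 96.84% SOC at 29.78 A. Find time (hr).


delta_Ah = 82.87 * (96.84 - 25.22) / 100 = 59.351 Ah
t = delta_Ah / I = 59.351 / 29.78 = 1.993 hr

1.993 hr


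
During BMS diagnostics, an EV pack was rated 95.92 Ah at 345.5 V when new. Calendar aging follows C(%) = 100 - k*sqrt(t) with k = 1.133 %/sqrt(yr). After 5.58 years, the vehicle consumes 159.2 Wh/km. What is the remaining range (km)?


Step 1: capacity retention = 100 - 1.133 * sqrt(5.58) = 100 - 1.133 * 2.3622 = 97.324%
Step 2: C_now = 95.92 * 97.324/100 = 93.353 Ah
Step 3: E_pack = V * C_now = 345.5 * 93.353 = 32253 Wh
Step 4: range = E_pack / consumption = 32253 / 159.2 = 202.6 km

202.6 km


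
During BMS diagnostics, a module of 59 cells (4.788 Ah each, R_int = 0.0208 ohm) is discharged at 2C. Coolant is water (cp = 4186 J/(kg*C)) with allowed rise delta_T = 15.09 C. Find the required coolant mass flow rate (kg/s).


Step 1: I = 2 * 4.788 = 9.576 A
Step 2: Q_cell = I^2 * R = 9.576^2 * 0.0208 = 1.9074 W
Step 3: Q_total = 59 * 1.9074 = 112.54 W
Step 4: m_dot = Q_total / (cp * dT) = 112.54 / (4186 * 15.09) = 0.001782 kg/s

0.001782 kg/s


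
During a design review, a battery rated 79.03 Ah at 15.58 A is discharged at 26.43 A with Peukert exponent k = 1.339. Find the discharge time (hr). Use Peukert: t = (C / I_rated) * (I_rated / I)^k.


Step 1: t_rated = C / I_rated = 79.03 / 15.58 = 5.0725 hr
Step 2: ratio = 15.58 / 26.43 = 0.58948
Step 3: ratio^k = 0.58948^1.339 = 0.49279
Step 4: t = t_rated * ratio^k = 5.0725 * 0.49279 = 2.500 hr

2.500 hr


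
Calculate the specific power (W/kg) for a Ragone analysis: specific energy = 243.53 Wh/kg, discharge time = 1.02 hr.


P_specific = E / t = 243.53 / 1.02 = 238.8 W/kg

238.8 W/kg


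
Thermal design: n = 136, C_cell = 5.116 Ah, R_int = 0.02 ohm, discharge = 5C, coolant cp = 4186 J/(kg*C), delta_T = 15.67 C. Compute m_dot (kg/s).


Step 1: I = 5 * 5.116 = 25.58 A
Step 2: Q_cell = I^2 * R = 25.58^2 * 0.02 = 13.087 W
Step 3: Q_total = 136 * 13.087 = 1779.8 W
Step 4: m_dot = Q_total / (cp * dT) = 1779.8 / (4186 * 15.67) = 0.02713 kg/s

0.02713 kg/s


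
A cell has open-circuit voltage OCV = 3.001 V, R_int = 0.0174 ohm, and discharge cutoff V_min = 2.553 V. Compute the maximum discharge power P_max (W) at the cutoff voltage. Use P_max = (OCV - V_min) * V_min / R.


P_max = (OCV - V_min) * V_min / R = (3.001 - 2.553) * 2.553 / 0.0174 = 0.448 * 2.553 / 0.0174 = 65.73 W

65.73 W


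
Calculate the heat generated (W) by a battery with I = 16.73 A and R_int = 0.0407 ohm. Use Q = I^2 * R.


Q = I^2 * R = 16.73^2 * 0.0407 = 11.39 W

11.39 W


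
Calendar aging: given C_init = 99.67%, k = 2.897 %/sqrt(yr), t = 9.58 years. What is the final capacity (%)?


sqrt(t) = sqrt(9.58) = 3.0952
C_final = 99.67 - 2.897 * 3.0952 = 90.70%

90.70%


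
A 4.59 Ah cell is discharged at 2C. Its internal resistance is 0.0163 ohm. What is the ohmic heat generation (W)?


Step 1: I = C_rate * capacity = 2 * 4.59 = 9.18 A
Step 2: Q = I^2 * R = 9.18^2 * 0.0163 = 84.272 * 0.0163 = 1.374 W

1.374 W


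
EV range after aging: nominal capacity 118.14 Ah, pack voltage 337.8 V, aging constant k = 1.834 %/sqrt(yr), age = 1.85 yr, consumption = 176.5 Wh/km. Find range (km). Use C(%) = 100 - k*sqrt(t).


Step 1: capacity retention = 100 - 1.834 * sqrt(1.85) = 100 - 1.834 * 1.3601 = 97.506%
Step 2: C_now = 118.14 * 97.506/100 = 115.19 Ah
Step 3: E_pack = V * C_now = 337.8 * 115.19 = 38911 Wh
Step 4: range = E_pack / consumption = 38911 / 176.5 = 220.5 km

220.5 km


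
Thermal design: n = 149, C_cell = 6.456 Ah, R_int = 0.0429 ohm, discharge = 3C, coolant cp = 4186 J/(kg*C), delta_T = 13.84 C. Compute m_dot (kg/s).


Step 1: I = 3 * 6.456 = 19.368 A
Step 2: Q_cell = I^2 * R = 19.368^2 * 0.0429 = 16.093 W
Step 3: Q_total = 149 * 16.093 = 2397.9 W
Step 4: m_dot = Q_total / (cp * dT) = 2397.9 / (4186 * 13.84) = 0.04139 kg/s

0.04139 kg/s


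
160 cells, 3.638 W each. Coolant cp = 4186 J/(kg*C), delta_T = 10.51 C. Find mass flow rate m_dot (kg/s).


Q_total = 160 * 3.638 = 582.08 W
m_dot = Q_total / (cp * dT) = 582.08 / (4186 * 10.51) = 0.01323 kg/s

0.01323 kg/s


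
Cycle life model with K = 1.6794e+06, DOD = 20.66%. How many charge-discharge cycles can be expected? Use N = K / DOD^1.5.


DOD^1.5 = 93.906
N = K / DOD^1.5 = 1.6794e+06 / 93.906 = 17880

17880 cycles


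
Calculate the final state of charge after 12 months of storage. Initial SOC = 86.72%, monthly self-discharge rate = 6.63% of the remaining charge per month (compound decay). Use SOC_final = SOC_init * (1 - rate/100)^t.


Monthly retention factor = 1 - 6.63/100 = 0.9337
Over 12 months: factor^12 = 0.43902
SOC_final = 86.72 * 0.43902 = 38.07%

38.07%


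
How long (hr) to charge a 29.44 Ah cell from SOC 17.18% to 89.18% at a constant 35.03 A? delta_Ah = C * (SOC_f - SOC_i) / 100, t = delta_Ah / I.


Step 1: dSOC = 89.18% - 17.18% = 72%
Step 2: delta_Ah = 29.44 * 72 / 100 = 21.197 Ah
Step 3: t = 21.197 / 35.03 = 0.6051 hr

0.6051 hr


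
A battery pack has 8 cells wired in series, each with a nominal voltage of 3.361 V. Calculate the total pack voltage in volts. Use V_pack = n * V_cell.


With 8 cells in series at 3.361 V each, V_pack = 26.888 V

26.888 V


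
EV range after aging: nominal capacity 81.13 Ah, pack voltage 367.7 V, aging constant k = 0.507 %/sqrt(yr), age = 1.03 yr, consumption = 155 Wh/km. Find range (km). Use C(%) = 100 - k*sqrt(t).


Step 1: capacity retention = 100 - 0.507 * sqrt(1.03) = 100 - 0.507 * 1.0149 = 99.485%
Step 2: C_now = 81.13 * 99.485/100 = 80.712 Ah
Step 3: E_pack = V * C_now = 367.7 * 80.712 = 29678 Wh
Step 4: range = E_pack / consumption = 29678 / 155 = 191.5 km

191.5 km


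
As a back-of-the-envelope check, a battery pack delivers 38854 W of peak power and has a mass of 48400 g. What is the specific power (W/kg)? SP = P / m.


Convert: m = 48400 g = 48.4 kg
SP = P / m = 38854 / 48.4 = 802.8 W/kg

802.8 W/kg


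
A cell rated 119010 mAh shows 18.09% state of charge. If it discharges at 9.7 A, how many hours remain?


Convert: C_total = 119010 mAh = 119.01 Ah
Step 1: remaining = SOC/100 * C_total = 18.09/100 * 119.01 = 21.529 Ah
Step 2: t = remaining / I = 21.529 / 9.7 = 2.219 hr

2.219 hr


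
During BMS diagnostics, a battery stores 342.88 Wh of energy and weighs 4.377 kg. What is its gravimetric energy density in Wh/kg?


Specific energy = 342.88 Wh / 4.377 kg = 78.34 Wh/kg

78.34 Wh/kg


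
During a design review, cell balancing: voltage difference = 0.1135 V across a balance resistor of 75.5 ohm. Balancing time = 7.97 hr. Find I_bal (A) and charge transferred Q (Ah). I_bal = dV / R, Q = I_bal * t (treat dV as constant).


I_bal = dV / R = 0.1135 / 75.5 = 0.0015033 A
Q = I_bal * t = 0.0015033 * 7.97 = 0.01198 Ah

I=0.0015033 A, Q=0.01198 Ah


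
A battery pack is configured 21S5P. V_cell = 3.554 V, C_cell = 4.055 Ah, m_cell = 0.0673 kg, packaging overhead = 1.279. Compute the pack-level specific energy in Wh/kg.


Step 1: V_pack = 21 * 3.554 = 74.634 V
Step 2: C_pack = 5 * 4.055 = 20.275 Ah
Step 3: E_pack = V_pack * C_pack = 74.634 * 20.275 = 1513.2 Wh
Step 4: m_pack = 21 * 5 * 0.0673 * 1.279 = 9.0381 kg
Step 5: ED = E_pack / m_pack = 1513.2 / 9.0381 = 167.4 Wh/kg

167.4 Wh/kg


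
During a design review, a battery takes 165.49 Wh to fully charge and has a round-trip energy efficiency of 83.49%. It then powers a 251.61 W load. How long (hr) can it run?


Step 1: E_discharge = eta/100 * E_charge = 83.49/100 * 165.49 = 138.17 Wh
Step 2: t = E_discharge / P = 138.17 / 251.61 = 0.5491 hr

0.5491 hr


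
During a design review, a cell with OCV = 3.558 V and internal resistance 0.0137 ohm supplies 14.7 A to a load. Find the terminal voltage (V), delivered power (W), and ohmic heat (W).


Step 1: V_terminal = OCV - I*R = 3.558 - 14.7 * 0.0137 = 3.3566 V
Step 2: P_out = V_terminal * I = 3.3566 * 14.7 = 49.34 W
Step 3: Q = I^2 * R = 14.7^2 * 0.0137 = 2.960 W

V=3.3566 V, P=49.34 W, Q=2.960 W


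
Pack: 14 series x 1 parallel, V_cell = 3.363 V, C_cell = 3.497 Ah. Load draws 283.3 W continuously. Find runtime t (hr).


Step 1: E_pack = Ns * V_cell * Np * C_cell = 14 * 3.363 * 1 * 3.497 = 164.65 Wh
Step 2: t = E_pack / P = 164.65 / 283.3 = 0.5812 hr

0.5812 hr


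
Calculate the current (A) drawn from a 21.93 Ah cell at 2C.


At 2C: I = 2 * 21.93 Ah = 43.86 A

43.86 A


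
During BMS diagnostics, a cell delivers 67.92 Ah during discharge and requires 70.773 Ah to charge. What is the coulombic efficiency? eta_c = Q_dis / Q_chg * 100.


eta_c = Q_dis / Q_chg * 100 = 67.92 / 70.773 * 100 = 95.97%

95.97%


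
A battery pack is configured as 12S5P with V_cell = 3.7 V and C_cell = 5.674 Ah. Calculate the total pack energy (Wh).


E = Ns * Vcell * Np * Ccell = 12 * 3.7 * 5 * 5.674 = 1260 Wh

1260 Wh


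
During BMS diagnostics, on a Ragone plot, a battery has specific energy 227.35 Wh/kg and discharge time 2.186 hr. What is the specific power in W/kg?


P_specific = E / t = 227.35 / 2.186 = 104.0 W/kg

104.0 W/kg


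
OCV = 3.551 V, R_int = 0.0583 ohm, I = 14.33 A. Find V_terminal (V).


IR drop = 14.33 * 0.0583 = 0.83544 V
V = 3.551 - 0.83544 = 2.716 V

2.716 V


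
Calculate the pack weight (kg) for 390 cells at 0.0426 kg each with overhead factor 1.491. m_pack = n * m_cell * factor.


m_pack = n * m_cell * overhead = 390 * 0.0426 * 1.491 = 24.77 kg

24.77 kg


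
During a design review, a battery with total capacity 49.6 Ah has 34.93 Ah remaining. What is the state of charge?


SOC% = 34.93 / 49.6 * 100 = 70.42%

70.42%


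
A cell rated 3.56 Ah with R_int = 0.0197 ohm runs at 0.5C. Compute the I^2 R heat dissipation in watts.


Step 1: I = C_rate * capacity = 0.5 * 3.56 = 1.78 A
Step 2: Q = I^2 * R = 1.78^2 * 0.0197 = 3.1684 * 0.0197 = 0.06242 W

0.06242 W


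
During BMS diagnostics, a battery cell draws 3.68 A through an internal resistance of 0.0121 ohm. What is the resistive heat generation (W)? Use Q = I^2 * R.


Q = I^2 * R = 3.68^2 * 0.0121 = 0.1639 W

0.1639 W


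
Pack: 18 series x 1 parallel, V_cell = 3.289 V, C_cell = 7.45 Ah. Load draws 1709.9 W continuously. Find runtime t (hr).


Step 1: E_pack = Ns * V_cell * Np * C_cell = 18 * 3.289 * 1 * 7.45 = 441.05 Wh
Step 2: t = E_pack / P = 441.05 / 1709.9 = 0.2579 hr

0.2579 hr


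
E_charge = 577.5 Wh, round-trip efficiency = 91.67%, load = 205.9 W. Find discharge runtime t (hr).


Step 1: E_discharge = eta/100 * E_charge = 91.67/100 * 577.5 = 529.39 Wh
Step 2: t = E_discharge / P = 529.39 / 205.9 = 2.571 hr

2.571 hr


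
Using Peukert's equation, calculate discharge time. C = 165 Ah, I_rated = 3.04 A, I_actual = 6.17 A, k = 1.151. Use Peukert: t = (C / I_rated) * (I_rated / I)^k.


t_rated = C / I_rated = 165 / 3.04 = 54.276 hr
(I_rated/I)^k = (0.49271)^1.151 = 0.44276
t = t_rated * (I_rated/I)^k = 54.276 * 0.44276 = 24.03 hr

24.03 hr


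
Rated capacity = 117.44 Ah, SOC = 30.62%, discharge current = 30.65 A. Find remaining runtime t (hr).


Step 1: remaining = SOC/100 * C_total = 30.62/100 * 117.44 = 35.96 Ah
Step 2: t = remaining / I = 35.96 / 30.65 = 1.173 hr

1.173 hr


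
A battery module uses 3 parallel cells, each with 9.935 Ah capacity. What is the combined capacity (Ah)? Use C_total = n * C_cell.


C_total = 3 * 9.935 = 29.805 Ah

29.805 Ah


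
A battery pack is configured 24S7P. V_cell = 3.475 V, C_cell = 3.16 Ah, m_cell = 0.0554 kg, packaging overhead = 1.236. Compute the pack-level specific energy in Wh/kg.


Step 1: V_pack = 24 * 3.475 = 83.4 V
Step 2: C_pack = 7 * 3.16 = 22.12 Ah
Step 3: E_pack = V_pack * C_pack = 83.4 * 22.12 = 1844.8 Wh
Step 4: m_pack = 24 * 7 * 0.0554 * 1.236 = 11.504 kg
Step 5: ED = E_pack / m_pack = 1844.8 / 11.504 = 160.4 Wh/kg

160.4 Wh/kg


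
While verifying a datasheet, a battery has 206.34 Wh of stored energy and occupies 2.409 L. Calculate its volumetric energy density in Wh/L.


Volumetric ED = 206.34 Wh / 2.409 L = 85.65 Wh/L

85.65 Wh/L


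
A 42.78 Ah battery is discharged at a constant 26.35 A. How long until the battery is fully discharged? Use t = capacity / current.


t = capacity / current = 42.78 / 26.35 = 1.624 hr

1.624 hr


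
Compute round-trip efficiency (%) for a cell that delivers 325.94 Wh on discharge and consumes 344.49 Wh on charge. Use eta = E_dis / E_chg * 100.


eta_e = E_dis / E_chg * 100 = 325.94 / 344.49 * 100 = 94.62%

94.62%


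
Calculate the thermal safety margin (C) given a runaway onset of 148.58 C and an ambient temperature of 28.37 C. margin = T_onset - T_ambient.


margin = T_onset - T_ambient = 148.58 - 28.37 = 120.21 C

120.21 C


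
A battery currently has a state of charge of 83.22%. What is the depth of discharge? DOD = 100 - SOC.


DOD = 100 - SOC = 100 - 83.22 = 16.78%

16.78%


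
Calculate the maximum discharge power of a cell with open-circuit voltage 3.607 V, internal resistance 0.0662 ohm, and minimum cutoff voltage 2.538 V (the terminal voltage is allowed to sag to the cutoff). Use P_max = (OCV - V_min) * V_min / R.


dV = OCV - V_min = 1.069 V (so I_max = dV / R)
P_max = dV * V_min / R = 1.069 * 2.538 / 0.0662 = 40.98 W

40.98 W


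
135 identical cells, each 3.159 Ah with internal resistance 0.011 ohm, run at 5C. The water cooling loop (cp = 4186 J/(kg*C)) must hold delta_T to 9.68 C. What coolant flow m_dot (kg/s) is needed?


Step 1: I = 5 * 3.159 = 15.795 A
Step 2: Q_cell = I^2 * R = 15.795^2 * 0.011 = 2.7443 W
Step 3: Q_total = 135 * 2.7443 = 370.48 W
Step 4: m_dot = Q_total / (cp * dT) = 370.48 / (4186 * 9.68) = 0.009143 kg/s

0.009143 kg/s


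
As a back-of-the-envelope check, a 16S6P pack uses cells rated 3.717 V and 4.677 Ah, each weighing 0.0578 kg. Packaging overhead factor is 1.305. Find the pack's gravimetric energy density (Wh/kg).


Step 1: V_pack = 16 * 3.717 = 59.472 V
Step 2: C_pack = 6 * 4.677 = 28.062 Ah
Step 3: E_pack = V_pack * C_pack = 59.472 * 28.062 = 1668.9 Wh
Step 4: m_pack = 16 * 6 * 0.0578 * 1.305 = 7.2412 kg
Step 5: ED = E_pack / m_pack = 1668.9 / 7.2412 = 230.5 Wh/kg

230.5 Wh/kg


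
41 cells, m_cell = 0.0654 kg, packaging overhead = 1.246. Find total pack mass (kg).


Cell mass sum = 41 * 0.0654 = 2.6814 kg
With overhead 1.246: m_pack = 2.6814 * 1.246 = 3.341 kg

3.341 kg


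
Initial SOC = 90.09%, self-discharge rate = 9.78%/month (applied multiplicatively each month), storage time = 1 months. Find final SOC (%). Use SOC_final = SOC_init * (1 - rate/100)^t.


decay = (1 - 9.78/100)^1 = 0.9022
SOC_final = 90.09 * 0.9022 = 81.28%

81.28%


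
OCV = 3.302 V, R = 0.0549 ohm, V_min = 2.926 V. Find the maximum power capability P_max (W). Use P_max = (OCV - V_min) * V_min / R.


dV = OCV - V_min = 0.376 V (so I_max = dV / R)
P_max = dV * V_min / R = 0.376 * 2.926 / 0.0549 = 20.04 W

20.04 W


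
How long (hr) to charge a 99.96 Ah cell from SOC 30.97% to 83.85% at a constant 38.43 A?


Step 1: dSOC = 83.85% - 30.97% = 52.88%
Step 2: delta_Ah = 99.96 * 52.88 / 100 = 52.859 Ah
Step 3: t = 52.859 / 38.43 = 1.375 hr

1.375 hr


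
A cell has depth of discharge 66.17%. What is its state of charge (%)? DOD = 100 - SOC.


SOC = 100 - DOD = 100 - 66.17 = 33.83%

33.83%


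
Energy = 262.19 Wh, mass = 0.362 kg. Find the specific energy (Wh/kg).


Specific energy = 262.19 Wh / 0.362 kg = 724.3 Wh/kg

724.3 Wh/kg


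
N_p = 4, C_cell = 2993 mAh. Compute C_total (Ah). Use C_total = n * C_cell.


Convert: C_cell = 2993 mAh = 2.993 Ah
C_total = 4 * 2.993 = 11.972 Ah

11.972 Ah


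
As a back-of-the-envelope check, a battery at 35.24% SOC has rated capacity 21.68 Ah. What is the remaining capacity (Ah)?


remaining = SOC / 100 * total = 35.24 / 100 * 21.68 = 7.640 Ah

7.640 Ah


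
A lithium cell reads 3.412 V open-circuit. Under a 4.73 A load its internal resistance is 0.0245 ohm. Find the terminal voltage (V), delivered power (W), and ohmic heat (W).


Step 1: V_terminal = OCV - I*R = 3.412 - 4.73 * 0.0245 = 3.2961 V
Step 2: P_out = V_terminal * I = 3.2961 * 4.73 = 15.59 W
Step 3: Q = I^2 * R = 4.73^2 * 0.0245 = 0.5481 W

V=3.2961 V, P=15.59 W, Q=0.5481 W


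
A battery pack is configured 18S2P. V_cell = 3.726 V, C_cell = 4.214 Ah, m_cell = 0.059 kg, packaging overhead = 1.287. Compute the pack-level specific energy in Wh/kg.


Step 1: V_pack = 18 * 3.726 = 67.068 V
Step 2: C_pack = 2 * 4.214 = 8.428 Ah
Step 3: E_pack = V_pack * C_pack = 67.068 * 8.428 = 565.25 Wh
Step 4: m_pack = 18 * 2 * 0.059 * 1.287 = 2.7336 kg
Step 5: ED = E_pack / m_pack = 565.25 / 2.7336 = 206.8 Wh/kg

206.8 Wh/kg


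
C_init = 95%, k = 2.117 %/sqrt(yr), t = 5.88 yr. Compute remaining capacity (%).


sqrt(t) = sqrt(5.88) = 2.4249
C_final = 95 - 2.117 * 2.4249 = 89.87%

89.87%


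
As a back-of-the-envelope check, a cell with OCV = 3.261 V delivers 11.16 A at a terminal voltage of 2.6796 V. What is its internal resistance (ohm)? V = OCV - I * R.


R = (OCV - V) / I = (3.261 - 2.6796) / 11.16 = 0.05210 ohm

0.05210 ohm


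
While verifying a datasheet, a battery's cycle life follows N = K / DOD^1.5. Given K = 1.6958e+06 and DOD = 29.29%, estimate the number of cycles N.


Step 1: DOD^1.5 = 29.29^1.5 = 158.52
Step 2: N = 1.6958e+06 / 158.52 = 10700 cycles

10700 cycles


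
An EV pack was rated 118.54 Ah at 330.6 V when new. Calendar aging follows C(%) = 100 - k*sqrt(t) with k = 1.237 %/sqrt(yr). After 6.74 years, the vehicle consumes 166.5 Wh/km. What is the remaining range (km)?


Step 1: capacity retention = 100 - 1.237 * sqrt(6.74) = 100 - 1.237 * 2.5962 = 96.789%
Step 2: C_now = 118.54 * 96.789/100 = 114.73 Ah
Step 3: E_pack = V * C_now = 330.6 * 114.73 = 37930 Wh
Step 4: range = E_pack / consumption = 37930 / 166.5 = 227.8 km

227.8 km


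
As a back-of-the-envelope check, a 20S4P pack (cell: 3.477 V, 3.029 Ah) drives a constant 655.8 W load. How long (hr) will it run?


Step 1: E_pack = Ns * V_cell * Np * C_cell = 20 * 3.477 * 4 * 3.029 = 842.55 Wh
Step 2: t = E_pack / P = 842.55 / 655.8 = 1.285 hr

1.285 hr


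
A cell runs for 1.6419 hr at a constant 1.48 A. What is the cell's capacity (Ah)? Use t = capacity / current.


C = I * t = 1.48 * 1.6419 = 2.430 Ah

2.430 Ah


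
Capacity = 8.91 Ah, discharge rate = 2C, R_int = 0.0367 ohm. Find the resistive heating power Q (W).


Step 1: I = C_rate * capacity = 2 * 8.91 = 17.82 A
Step 2: Q = I^2 * R = 17.82^2 * 0.0367 = 317.55 * 0.0367 = 11.65 W

11.65 W


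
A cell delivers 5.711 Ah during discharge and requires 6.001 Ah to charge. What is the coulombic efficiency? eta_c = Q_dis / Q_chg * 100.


eta_c = Q_dis / Q_chg * 100 = 5.711 / 6.001 * 100 = 95.17%

95.17%


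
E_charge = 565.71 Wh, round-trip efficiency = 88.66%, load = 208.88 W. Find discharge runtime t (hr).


Step 1: E_discharge = eta/100 * E_charge = 88.66/100 * 565.71 = 501.56 Wh
Step 2: t = E_discharge / P = 501.56 / 208.88 = 2.401 hr

2.401 hr


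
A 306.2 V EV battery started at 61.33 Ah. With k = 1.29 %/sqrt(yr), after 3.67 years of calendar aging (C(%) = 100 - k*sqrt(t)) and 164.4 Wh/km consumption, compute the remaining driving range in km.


Step 1: capacity retention = 100 - 1.29 * sqrt(3.67) = 100 - 1.29 * 1.9157 = 97.529%
Step 2: C_now = 61.33 * 97.529/100 = 59.815 Ah
Step 3: E_pack = V * C_now = 306.2 * 59.815 = 18315 Wh
Step 4: range = E_pack / consumption = 18315 / 164.4 = 111.4 km

111.4 km


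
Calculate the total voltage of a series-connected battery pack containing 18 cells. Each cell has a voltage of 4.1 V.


With 18 cells in series at 4.1 V each, V_pack = 73.8 V

73.8 V


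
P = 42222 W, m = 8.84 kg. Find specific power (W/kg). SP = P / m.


SP = P / m = 42222 / 8.84 = 4776 W/kg

4776 W/kg


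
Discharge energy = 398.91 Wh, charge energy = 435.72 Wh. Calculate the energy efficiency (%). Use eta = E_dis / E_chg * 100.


Round-trip efficiency = 398.91/435.72 * 100% = 91.55%

91.55%


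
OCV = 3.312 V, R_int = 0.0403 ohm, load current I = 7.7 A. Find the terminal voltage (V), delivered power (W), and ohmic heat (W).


Step 1: V_terminal = OCV - I*R = 3.312 - 7.7 * 0.0403 = 3.0017 V
Step 2: P_out = V_terminal * I = 3.0017 * 7.7 = 23.11 W
Step 3: Q = I^2 * R = 7.7^2 * 0.0403 = 2.389 W

V=3.0017 V, P=23.11 W, Q=2.389 W


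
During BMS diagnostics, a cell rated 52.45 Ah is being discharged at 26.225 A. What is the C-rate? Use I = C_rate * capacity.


Rearranging: C_rate = 26.225 / 52.45 = 0.5C

0.5C


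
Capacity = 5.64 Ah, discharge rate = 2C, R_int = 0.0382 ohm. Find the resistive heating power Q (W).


Step 1: I = C_rate * capacity = 2 * 5.64 = 11.28 A
Step 2: Q = I^2 * R = 11.28^2 * 0.0382 = 127.24 * 0.0382 = 4.861 W

4.861 W


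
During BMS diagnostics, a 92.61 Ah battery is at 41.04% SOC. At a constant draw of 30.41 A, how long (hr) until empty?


Step 1: remaining = SOC/100 * C_total = 41.04/100 * 92.61 = 38.007 Ah
Step 2: t = remaining / I = 38.007 / 30.41 = 1.250 hr

1.250 hr


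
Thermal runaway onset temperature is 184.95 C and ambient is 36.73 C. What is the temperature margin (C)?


margin = T_onset - T_ambient = 184.95 - 36.73 = 148.22 C

148.22 C


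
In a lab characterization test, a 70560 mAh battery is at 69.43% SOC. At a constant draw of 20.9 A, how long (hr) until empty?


Convert: C_total = 70560 mAh = 70.56 Ah
Step 1: remaining = SOC/100 * C_total = 69.43/100 * 70.56 = 48.99 Ah
Step 2: t = remaining / I = 48.99 / 20.9 = 2.344 hr

2.344 hr


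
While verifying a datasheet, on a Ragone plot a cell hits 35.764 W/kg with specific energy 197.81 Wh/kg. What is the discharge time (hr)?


t = E / P = 197.81 / 35.764 = 5.531 hr

5.531 hr


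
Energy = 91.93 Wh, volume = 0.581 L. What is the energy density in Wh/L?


ED = E / V = 91.93 / 0.581 = 158.2 Wh/L

158.2 Wh/L


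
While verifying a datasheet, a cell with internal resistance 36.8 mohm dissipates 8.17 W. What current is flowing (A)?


Convert: R = 36.8 mohm = 0.0368 ohm
I = sqrt(Q / R) = sqrt(8.17 / 0.0368) = sqrt(222.01) = 14.90 A

14.90 A


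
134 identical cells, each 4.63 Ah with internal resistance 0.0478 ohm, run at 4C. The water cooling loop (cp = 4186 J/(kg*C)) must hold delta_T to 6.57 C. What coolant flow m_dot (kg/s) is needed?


Step 1: I = 4 * 4.63 = 18.52 A
Step 2: Q_cell = I^2 * R = 18.52^2 * 0.0478 = 16.395 W
Step 3: Q_total = 134 * 16.395 = 2196.9 W
Step 4: m_dot = Q_total / (cp * dT) = 2196.9 / (4186 * 6.57) = 0.07988 kg/s

0.07988 kg/s


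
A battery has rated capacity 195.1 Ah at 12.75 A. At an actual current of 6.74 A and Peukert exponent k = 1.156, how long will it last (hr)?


Step 1: t_rated = C / I_rated = 195.1 / 12.75 = 15.302 hr
Step 2: ratio = 12.75 / 6.74 = 1.8917
Step 3: ratio^k = 1.8917^1.156 = 2.0895
Step 4: t = t_rated * ratio^k = 15.302 * 2.0895 = 31.97 hr

31.97 hr


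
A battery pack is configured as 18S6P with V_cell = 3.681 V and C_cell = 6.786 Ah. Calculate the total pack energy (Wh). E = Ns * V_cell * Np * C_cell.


E = Ns * Vcell * Np * Ccell = 18 * 3.681 * 6 * 6.786 = 2698 Wh

2698 Wh


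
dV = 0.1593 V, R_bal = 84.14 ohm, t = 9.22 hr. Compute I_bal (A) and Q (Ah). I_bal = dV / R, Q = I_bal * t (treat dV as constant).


First, Ohm's law: I_bal = 0.1593 V / 84.14 ohm = 0.0018933 A
Then Q = I * t = 0.0018933 A * 9.22 hr = 0.01746 Ah

I=0.0018933 A, Q=0.01746 Ah


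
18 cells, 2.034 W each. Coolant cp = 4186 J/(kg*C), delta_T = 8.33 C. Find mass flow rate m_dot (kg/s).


Q_total = 18 * 2.034 = 36.612 W
m_dot = Q_total / (cp * dT) = 36.612 / (4186 * 8.33) = 0.001050 kg/s

0.001050 kg/s


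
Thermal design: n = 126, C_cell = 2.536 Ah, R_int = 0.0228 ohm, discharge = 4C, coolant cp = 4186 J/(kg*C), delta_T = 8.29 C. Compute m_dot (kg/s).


Step 1: I = 4 * 2.536 = 10.144 A
Step 2: Q_cell = I^2 * R = 10.144^2 * 0.0228 = 2.3461 W
Step 3: Q_total = 126 * 2.3461 = 295.61 W
Step 4: m_dot = Q_total / (cp * dT) = 295.61 / (4186 * 8.29) = 0.008519 kg/s

0.008519 kg/s


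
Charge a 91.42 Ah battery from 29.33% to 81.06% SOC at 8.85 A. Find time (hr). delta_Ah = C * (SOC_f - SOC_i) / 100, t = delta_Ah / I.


Step 1: dSOC = 81.06% - 29.33% = 51.73%
Step 2: delta_Ah = 91.42 * 51.73 / 100 = 47.292 Ah
Step 3: t = 47.292 / 8.85 = 5.344 hr

5.344 hr


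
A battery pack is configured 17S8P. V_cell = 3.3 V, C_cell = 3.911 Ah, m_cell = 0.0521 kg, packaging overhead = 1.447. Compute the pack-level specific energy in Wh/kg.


Step 1: V_pack = 17 * 3.3 = 56.1 V
Step 2: C_pack = 8 * 3.911 = 31.288 Ah
Step 3: E_pack = V_pack * C_pack = 56.1 * 31.288 = 1755.3 Wh
Step 4: m_pack = 17 * 8 * 0.0521 * 1.447 = 10.253 kg
Step 5: ED = E_pack / m_pack = 1755.3 / 10.253 = 171.2 Wh/kg

171.2 Wh/kg


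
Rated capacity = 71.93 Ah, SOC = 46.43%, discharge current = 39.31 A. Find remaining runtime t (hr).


Step 1: remaining = SOC/100 * C_total = 46.43/100 * 71.93 = 33.397 Ah
Step 2: t = remaining / I = 33.397 / 39.31 = 0.8496 hr

0.8496 hr


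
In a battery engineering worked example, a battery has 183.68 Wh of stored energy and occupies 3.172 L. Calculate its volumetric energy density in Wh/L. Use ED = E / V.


ED = E / V = 183.68 / 3.172 = 57.91 Wh/L

57.91 Wh/L


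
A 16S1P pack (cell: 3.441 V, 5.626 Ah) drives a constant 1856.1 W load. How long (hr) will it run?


Step 1: E_pack = Ns * V_cell * Np * C_cell = 16 * 3.441 * 1 * 5.626 = 309.75 Wh
Step 2: t = E_pack / P = 309.75 / 1856.1 = 0.1669 hr

0.1669 hr


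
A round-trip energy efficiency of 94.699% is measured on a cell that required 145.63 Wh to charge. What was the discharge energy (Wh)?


E_dis = eta/100 * E_chg = 94.699/100 * 145.63 = 137.9 Wh

137.9 Wh


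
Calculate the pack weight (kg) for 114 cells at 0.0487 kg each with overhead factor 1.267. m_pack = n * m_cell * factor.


Cell mass sum = 114 * 0.0487 = 5.5518 kg
With overhead 1.267: m_pack = 5.5518 * 1.267 = 7.034 kg

7.034 kg


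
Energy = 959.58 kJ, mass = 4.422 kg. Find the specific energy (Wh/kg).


Convert: E = 959.58 kJ = 266.55 Wh
ED = E / m = 266.55 / 4.422 = 60.28 Wh/kg

60.28 Wh/kg


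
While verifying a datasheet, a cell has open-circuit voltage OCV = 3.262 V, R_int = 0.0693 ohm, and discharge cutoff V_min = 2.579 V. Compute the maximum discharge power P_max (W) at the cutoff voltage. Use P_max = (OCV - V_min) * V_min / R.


dV = OCV - V_min = 0.683 V (so I_max = dV / R)
P_max = dV * V_min / R = 0.683 * 2.579 / 0.0693 = 25.42 W

25.42 W


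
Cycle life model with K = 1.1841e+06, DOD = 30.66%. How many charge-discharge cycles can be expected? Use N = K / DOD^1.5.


Step 1: DOD^1.5 = 30.66^1.5 = 169.77
Step 2: N = 1.1841e+06 / 169.77 = 6975 cycles

6975 cycles


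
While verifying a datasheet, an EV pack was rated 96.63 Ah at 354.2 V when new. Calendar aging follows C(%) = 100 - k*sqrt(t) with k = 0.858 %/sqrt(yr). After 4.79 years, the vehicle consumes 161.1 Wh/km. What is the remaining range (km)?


Step 1: capacity retention = 100 - 0.858 * sqrt(4.79) = 100 - 0.858 * 2.1886 = 98.122%
Step 2: C_now = 96.63 * 98.122/100 = 94.815 Ah
Step 3: E_pack = V * C_now = 354.2 * 94.815 = 33583 Wh
Step 4: range = E_pack / consumption = 33583 / 161.1 = 208.5 km

208.5 km


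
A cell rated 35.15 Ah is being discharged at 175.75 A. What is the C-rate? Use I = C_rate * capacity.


Rearranging: C_rate = 175.75 / 35.15 = 5C

5C


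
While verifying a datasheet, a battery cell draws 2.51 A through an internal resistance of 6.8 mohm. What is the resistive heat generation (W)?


Convert: R = 6.8 mohm = 0.0068 ohm
I^2 = 6.3001
Q = 6.3001 * 0.0068 = 0.04284 W

0.04284 W


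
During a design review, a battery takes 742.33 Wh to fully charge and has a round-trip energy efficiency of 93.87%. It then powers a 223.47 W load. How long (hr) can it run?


Step 1: E_discharge = eta/100 * E_charge = 93.87/100 * 742.33 = 696.83 Wh
Step 2: t = E_discharge / P = 696.83 / 223.47 = 3.118 hr

3.118 hr


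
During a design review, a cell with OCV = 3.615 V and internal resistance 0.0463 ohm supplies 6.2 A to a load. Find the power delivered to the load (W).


Step 1: V_terminal = OCV - I*R = 3.615 - 6.2 * 0.0463 = 3.3279 V
Step 2: P_out = V_terminal * I = 3.3279 * 6.2 = 20.63 W

20.63 W


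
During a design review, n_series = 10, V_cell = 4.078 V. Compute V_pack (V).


Series voltages add: 10 * 4.078 V = 40.78 V

40.78 V


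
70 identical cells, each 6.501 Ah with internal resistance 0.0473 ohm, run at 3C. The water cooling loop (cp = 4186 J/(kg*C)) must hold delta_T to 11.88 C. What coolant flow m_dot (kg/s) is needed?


Step 1: I = 3 * 6.501 = 19.503 A
Step 2: Q_cell = I^2 * R = 19.503^2 * 0.0473 = 17.991 W
Step 3: Q_total = 70 * 17.991 = 1259.4 W
Step 4: m_dot = Q_total / (cp * dT) = 1259.4 / (4186 * 11.88) = 0.02532 kg/s

0.02532 kg/s


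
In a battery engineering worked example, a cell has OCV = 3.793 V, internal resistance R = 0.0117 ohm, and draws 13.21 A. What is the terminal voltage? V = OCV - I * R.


V = OCV - I*R = 3.793 - 13.21 * 0.0117 = 3.638 V

3.638 V


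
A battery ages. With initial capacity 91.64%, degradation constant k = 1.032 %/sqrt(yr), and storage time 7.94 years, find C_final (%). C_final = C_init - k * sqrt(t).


sqrt(t) = sqrt(7.94) = 2.8178
C_final = 91.64 - 1.032 * 2.8178 = 88.73%

88.73%


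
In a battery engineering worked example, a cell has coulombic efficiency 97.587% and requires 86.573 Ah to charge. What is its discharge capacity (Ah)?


Q_dis = eta/100 * Q_chg = 97.587/100 * 86.573 = 84.48 Ah

84.48 Ah


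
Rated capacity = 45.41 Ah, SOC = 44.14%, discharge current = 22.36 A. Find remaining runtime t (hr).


Step 1: remaining = SOC/100 * C_total = 44.14/100 * 45.41 = 20.044 Ah
Step 2: t = remaining / I = 20.044 / 22.36 = 0.8964 hr

0.8964 hr


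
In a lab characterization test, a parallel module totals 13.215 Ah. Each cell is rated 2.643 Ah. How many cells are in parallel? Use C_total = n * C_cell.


n = C_total / C_cell = 13.215 / 2.643 = 5

5


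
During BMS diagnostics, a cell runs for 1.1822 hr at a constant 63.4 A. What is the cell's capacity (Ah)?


C = I * t = 63.4 * 1.1822 = 74.95 Ah

74.95 Ah


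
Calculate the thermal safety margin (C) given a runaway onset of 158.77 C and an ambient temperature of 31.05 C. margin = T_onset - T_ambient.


Safety margin = 158.77 C - 31.05 C = 127.72 C

127.72 C


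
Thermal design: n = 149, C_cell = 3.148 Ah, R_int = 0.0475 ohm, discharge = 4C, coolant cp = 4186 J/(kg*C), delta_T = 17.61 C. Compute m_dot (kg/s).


Step 1: I = 4 * 3.148 = 12.592 A
Step 2: Q_cell = I^2 * R = 12.592^2 * 0.0475 = 7.5315 W
Step 3: Q_total = 149 * 7.5315 = 1122.2 W
Step 4: m_dot = Q_total / (cp * dT) = 1122.2 / (4186 * 17.61) = 0.01522 kg/s

0.01522 kg/s


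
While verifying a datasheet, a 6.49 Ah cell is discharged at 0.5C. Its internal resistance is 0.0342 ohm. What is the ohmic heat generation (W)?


Step 1: I = C_rate * capacity = 0.5 * 6.49 = 3.245 A
Step 2: Q = I^2 * R = 3.245^2 * 0.0342 = 10.53 * 0.0342 = 0.3601 W

0.3601 W


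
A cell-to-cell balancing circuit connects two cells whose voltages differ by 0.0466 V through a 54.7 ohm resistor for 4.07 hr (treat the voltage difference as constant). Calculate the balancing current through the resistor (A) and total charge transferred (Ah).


I_bal = dV / R = 0.0466 / 54.7 = 8.5192e-04 A
Q = I_bal * t = 8.5192e-04 * 4.07 = 0.003467 Ah

I=8.5192e-04 A, Q=0.003467 Ah


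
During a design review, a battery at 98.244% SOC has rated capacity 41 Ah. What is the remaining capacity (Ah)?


remaining = SOC / 100 * total = 98.244 / 100 * 41 = 40.28 Ah

40.28 Ah


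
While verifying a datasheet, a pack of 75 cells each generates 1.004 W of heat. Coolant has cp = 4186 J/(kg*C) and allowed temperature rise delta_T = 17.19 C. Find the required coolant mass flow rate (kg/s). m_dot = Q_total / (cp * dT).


Step 1: Total heat Q = 75 * 1.004 W = 75.3 W
Step 2: denom = cp * dT = 4186 * 17.19 = 71957
Step 3: m_dot = 75.3 / 71957 = 0.001046 kg/s

0.001046 kg/s


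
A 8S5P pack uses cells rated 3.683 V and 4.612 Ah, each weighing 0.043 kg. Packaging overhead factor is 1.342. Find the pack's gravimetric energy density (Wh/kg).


Step 1: V_pack = 8 * 3.683 = 29.464 V
Step 2: C_pack = 5 * 4.612 = 23.06 Ah
Step 3: E_pack = V_pack * C_pack = 29.464 * 23.06 = 679.44 Wh
Step 4: m_pack = 8 * 5 * 0.043 * 1.342 = 2.3082 kg
Step 5: ED = E_pack / m_pack = 679.44 / 2.3082 = 294.4 Wh/kg

294.4 Wh/kg


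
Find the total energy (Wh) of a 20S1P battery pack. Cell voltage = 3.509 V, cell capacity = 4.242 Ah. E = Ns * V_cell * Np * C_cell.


E = Ns * Vcell * Np * Ccell = 20 * 3.509 * 1 * 4.242 = 297.7 Wh

297.7 Wh


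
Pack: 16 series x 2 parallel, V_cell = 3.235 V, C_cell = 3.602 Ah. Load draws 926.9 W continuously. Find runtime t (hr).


Step 1: E_pack = Ns * V_cell * Np * C_cell = 16 * 3.235 * 2 * 3.602 = 372.88 Wh
Step 2: t = E_pack / P = 372.88 / 926.9 = 0.4023 hr

0.4023 hr


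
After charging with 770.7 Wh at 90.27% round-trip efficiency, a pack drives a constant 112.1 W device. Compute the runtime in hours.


Step 1: E_discharge = eta/100 * E_charge = 90.27/100 * 770.7 = 695.71 Wh
Step 2: t = E_discharge / P = 695.71 / 112.1 = 6.206 hr

6.206 hr


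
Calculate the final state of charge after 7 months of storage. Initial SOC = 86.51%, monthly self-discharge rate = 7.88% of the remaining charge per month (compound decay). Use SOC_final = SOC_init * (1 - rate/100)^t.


Monthly retention factor = 1 - 7.88/100 = 0.9212
Over 7 months: factor^7 = 0.56296
SOC_final = 86.51 * 0.56296 = 48.70%

48.70%


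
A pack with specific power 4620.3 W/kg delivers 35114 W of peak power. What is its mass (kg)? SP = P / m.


m = P / SP = 35114 / 4620.3 = 7.600 kg

7.600 kg


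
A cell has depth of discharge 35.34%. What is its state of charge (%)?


SOC = 100 - DOD = 100 - 35.34 = 64.66%

64.66%


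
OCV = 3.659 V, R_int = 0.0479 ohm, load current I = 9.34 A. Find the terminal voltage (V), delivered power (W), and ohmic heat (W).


Step 1: V_terminal = OCV - I*R = 3.659 - 9.34 * 0.0479 = 3.2116 V
Step 2: P_out = V_terminal * I = 3.2116 * 9.34 = 30.00 W
Step 3: Q = I^2 * R = 9.34^2 * 0.0479 = 4.179 W

V=3.2116 V, P=30.00 W, Q=4.179 W


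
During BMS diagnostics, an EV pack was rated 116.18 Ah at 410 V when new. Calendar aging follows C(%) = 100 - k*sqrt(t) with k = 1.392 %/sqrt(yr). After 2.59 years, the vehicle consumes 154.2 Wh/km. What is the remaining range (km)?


Step 1: capacity retention = 100 - 1.392 * sqrt(2.59) = 100 - 1.392 * 1.6093 = 97.76%
Step 2: C_now = 116.18 * 97.76/100 = 113.58 Ah
Step 3: E_pack = V * C_now = 410 * 113.58 = 46568 Wh
Step 4: range = E_pack / consumption = 46568 / 154.2 = 302.0 km

302.0 km


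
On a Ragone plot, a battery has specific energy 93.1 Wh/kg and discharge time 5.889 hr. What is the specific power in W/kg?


Specific power = 93.1 Wh/kg / 5.889 hr = 15.81 W/kg

15.81 W/kg


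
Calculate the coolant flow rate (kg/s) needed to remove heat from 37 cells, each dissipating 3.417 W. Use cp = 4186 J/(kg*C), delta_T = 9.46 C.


Step 1: Total heat Q = 37 * 3.417 W = 126.43 W
Step 2: denom = cp * dT = 4186 * 9.46 = 39600
Step 3: m_dot = 126.43 / 39600 = 0.003193 kg/s

0.003193 kg/s


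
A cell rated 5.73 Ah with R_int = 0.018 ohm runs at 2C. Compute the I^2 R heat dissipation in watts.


Step 1: I = C_rate * capacity = 2 * 5.73 = 11.46 A
Step 2: Q = I^2 * R = 11.46^2 * 0.018 = 131.33 * 0.018 = 2.364 W

2.364 W


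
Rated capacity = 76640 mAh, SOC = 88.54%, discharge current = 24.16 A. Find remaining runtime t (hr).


Convert: C_total = 76640 mAh = 76.64 Ah
Step 1: remaining = SOC/100 * C_total = 88.54/100 * 76.64 = 67.857 Ah
Step 2: t = remaining / I = 67.857 / 24.16 = 2.809 hr

2.809 hr


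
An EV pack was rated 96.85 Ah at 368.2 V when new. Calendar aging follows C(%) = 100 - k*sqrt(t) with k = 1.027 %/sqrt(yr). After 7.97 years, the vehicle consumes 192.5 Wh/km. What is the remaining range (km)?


Step 1: capacity retention = 100 - 1.027 * sqrt(7.97) = 100 - 1.027 * 2.8231 = 97.101%
Step 2: C_now = 96.85 * 97.101/100 = 94.042 Ah
Step 3: E_pack = V * C_now = 368.2 * 94.042 = 34626 Wh
Step 4: range = E_pack / consumption = 34626 / 192.5 = 179.9 km

179.9 km


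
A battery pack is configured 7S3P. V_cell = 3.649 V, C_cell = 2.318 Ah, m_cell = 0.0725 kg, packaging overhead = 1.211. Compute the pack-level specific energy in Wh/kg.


Step 1: V_pack = 7 * 3.649 = 25.543 V
Step 2: C_pack = 3 * 2.318 = 6.954 Ah
Step 3: E_pack = V_pack * C_pack = 25.543 * 6.954 = 177.63 Wh
Step 4: m_pack = 7 * 3 * 0.0725 * 1.211 = 1.8437 kg
Step 5: ED = E_pack / m_pack = 177.63 / 1.8437 = 96.34 Wh/kg

96.34 Wh/kg


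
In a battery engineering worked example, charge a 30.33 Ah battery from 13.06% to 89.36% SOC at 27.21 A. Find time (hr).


delta_Ah = 30.33 * (89.36 - 13.06) / 100 = 23.142 Ah
t = delta_Ah / I = 23.142 / 27.21 = 0.8505 hr

0.8505 hr


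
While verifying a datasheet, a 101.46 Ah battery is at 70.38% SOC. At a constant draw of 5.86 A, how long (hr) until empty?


Step 1: remaining = SOC/100 * C_total = 70.38/100 * 101.46 = 71.408 Ah
Step 2: t = remaining / I = 71.408 / 5.86 = 12.19 hr

12.19 hr


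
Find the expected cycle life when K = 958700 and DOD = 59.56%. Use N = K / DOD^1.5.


Step 1: DOD^1.5 = 59.56^1.5 = 459.66
Step 2: N = 958700 / 459.66 = 2086 cycles

2086 cycles


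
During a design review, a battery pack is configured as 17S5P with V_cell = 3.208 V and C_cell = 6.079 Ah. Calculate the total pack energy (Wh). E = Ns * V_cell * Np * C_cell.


E = Ns * Vcell * Np * Ccell = 17 * 3.208 * 5 * 6.079 = 1658 Wh

1658 Wh


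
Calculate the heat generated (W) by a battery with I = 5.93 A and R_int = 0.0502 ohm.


I^2 = 35.165
Q = 35.165 * 0.0502 = 1.765 W

1.765 W


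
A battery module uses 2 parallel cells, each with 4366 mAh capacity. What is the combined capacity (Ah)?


Convert: C_cell = 4366 mAh = 4.366 Ah
C_total = 2 * 4.366 = 8.732 Ah

8.732 Ah
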